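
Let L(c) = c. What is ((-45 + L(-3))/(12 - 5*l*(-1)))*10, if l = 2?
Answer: -240/11 ≈ -21.818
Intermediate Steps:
((-45 + L(-3))/(12 - 5*l*(-1)))*10 = ((-45 - 3)/(12 - 5*2*(-1)))*10 = -48/(12 - 10*(-1))*10 = -48/(12 + 10)*10 = -48/22*10 = -48*1/22*10 = -24/11*10 = -240/11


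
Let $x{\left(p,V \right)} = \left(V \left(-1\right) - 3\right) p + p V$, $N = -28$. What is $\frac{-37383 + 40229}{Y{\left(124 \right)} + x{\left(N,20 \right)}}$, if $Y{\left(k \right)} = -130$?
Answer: $- \frac{1423}{23} \approx -61.87$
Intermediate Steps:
$x{\left(p,V \right)} = V p + p \left(-3 - V\right)$ ($x{\left(p,V \right)} = \left(- V - 3\right) p + V p = \left(-3 - V\right) p + V p = p \left(-3 - V\right) + V p = V p + p \left(-3 - V\right)$)
$\frac{-37383 + 40229}{Y{\left(124 \right)} + x{\left(N,20 \right)}} = \frac{-37383 + 40229}{-130 - -84} = \frac{2846}{-130 + 84} = \frac{2846}{-46} = 2846 \left(- \frac{1}{46}\right) = - \frac{1423}{23}$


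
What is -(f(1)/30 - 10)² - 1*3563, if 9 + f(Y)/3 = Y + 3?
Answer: -14693/4 ≈ -3673.3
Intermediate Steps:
f(Y) = -18 + 3*Y (f(Y) = -27 + 3*(Y + 3) = -27 + 3*(3 + Y) = -27 + (9 + 3*Y) = -18 + 3*Y)
-(f(1)/30 - 10)² - 1*3563 = -((-18 + 3*1)/30 - 10)² - 1*3563 = -((-18 + 3)*(1/30) - 10)² - 3563 = -(-15*1/30 - 10)² - 3563 = -(-½ - 10)² - 3563 = -(-21/2)² - 3563 = -1*441/4 - 3563 = -441/4 - 3563 = -14693/4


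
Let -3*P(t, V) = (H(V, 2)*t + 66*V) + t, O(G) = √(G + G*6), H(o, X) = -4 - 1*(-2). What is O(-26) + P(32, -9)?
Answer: 626/3 + I*√182 ≈ 208.67 + 13.491*I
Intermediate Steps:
H(o, X) = -2 (H(o, X) = -4 + 2 = -2)
O(G) = √7*√G (O(G) = √(G + 6*G) = √(7*G) = √7*√G)
P(t, V) = -22*V + t/3 (P(t, V) = -((-2*t + 66*V) + t)/3 = -(-t + 66*V)/3 = -22*V + t/3)
O(-26) + P(32, -9) = √7*√(-26) + (-22*(-9) + (⅓)*32) = √7*(I*√26) + (198 + 32/3) = I*√182 + 626/3 = 626/3 + I*√182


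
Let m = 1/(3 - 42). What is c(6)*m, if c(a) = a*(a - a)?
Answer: 0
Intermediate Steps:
m = -1/39 (m = 1/(-39) = -1/39 ≈ -0.025641)
c(a) = 0 (c(a) = a*0 = 0)
c(6)*m = 0*(-1/39) = 0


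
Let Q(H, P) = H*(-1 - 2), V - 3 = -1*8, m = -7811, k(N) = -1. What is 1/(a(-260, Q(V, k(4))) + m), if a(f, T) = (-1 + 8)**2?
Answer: -1/7762 ≈ -0.00012883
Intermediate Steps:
V = -5 (V = 3 - 1*8 = 3 - 8 = -5)
Q(H, P) = -3*H (Q(H, P) = H*(-3) = -3*H)
a(f, T) = 49 (a(f, T) = 7**2 = 49)
1/(a(-260, Q(V, k(4))) + m) = 1/(49 - 7811) = 1/(-7762) = -1/7762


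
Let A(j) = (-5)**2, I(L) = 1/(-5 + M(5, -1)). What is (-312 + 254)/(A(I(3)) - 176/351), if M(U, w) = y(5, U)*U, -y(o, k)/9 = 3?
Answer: -20358/8599 ≈ -2.3675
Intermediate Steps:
y(o, k) = -27 (y(o, k) = -9*3 = -27)
M(U, w) = -27*U
I(L) = -1/140 (I(L) = 1/(-5 - 27*5) = 1/(-5 - 135) = 1/(-140) = -1/140)
A(j) = 25
(-312 + 254)/(A(I(3)) - 176/351) = (-312 + 254)/(25 - 176/351) = -58/(25 - 176*1/351) = -58/(25 - 176/351) = -58/8599/351 = -58*351/8599 = -20358/8599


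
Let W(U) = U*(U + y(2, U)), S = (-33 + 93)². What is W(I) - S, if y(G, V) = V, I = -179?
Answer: 60482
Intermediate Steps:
S = 3600 (S = 60² = 3600)
W(U) = 2*U² (W(U) = U*(U + U) = U*(2*U) = 2*U²)
W(I) - S = 2*(-179)² - 1*3600 = 2*32041 - 3600 = 64082 - 3600 = 60482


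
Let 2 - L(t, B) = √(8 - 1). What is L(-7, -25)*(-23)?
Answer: -46 + 23*√7 ≈ 14.852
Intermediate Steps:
L(t, B) = 2 - √7 (L(t, B) = 2 - √(8 - 1) = 2 - √7)
L(-7, -25)*(-23) = (2 - √7)*(-23) = -46 + 23*√7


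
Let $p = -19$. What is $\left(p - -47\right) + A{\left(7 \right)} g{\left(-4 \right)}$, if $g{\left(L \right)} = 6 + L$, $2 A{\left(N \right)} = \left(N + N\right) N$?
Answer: $126$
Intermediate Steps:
$A{\left(N \right)} = N^{2}$ ($A{\left(N \right)} = \frac{\left(N + N\right) N}{2} = \frac{2 N N}{2} = \frac{2 N^{2}}{2} = N^{2}$)
$\left(p - -47\right) + A{\left(7 \right)} g{\left(-4 \right)} = \left(-19 - -47\right) + 7^{2} \left(6 - 4\right) = \left(-19 + 47\right) + 49 \cdot 2 = 28 + 98 = 126$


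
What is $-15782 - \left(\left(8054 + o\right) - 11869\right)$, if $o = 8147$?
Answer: $-20114$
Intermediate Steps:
$-15782 - \left(\left(8054 + o\right) - 11869\right) = -15782 - \left(\left(8054 + 8147\right) - 11869\right) = -15782 - \left(16201 - 11869\right) = -15782 - 4332 = -20114$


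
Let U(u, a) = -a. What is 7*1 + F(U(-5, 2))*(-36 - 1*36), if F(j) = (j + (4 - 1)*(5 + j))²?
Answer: -3521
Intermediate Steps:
F(j) = (15 + 4*j)² (F(j) = (j + 3*(5 + j))² = (j + (15 + 3*j))² = (15 + 4*j)²)
7*1 + F(U(-5, 2))*(-36 - 1*36) = 7*1 + (15 + 4*(-1*2))²*(-36 - 1*36) = 7 + (15 + 4*(-2))²*(-36 - 36) = 7 + (15 - 8)²*(-72) = 7 + 7²*(-72) = 7 + 49*(-72) = 7 - 3528 = -3521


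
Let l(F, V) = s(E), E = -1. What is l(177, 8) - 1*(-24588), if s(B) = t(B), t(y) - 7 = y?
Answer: 24594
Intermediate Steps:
t(y) = 7 + y
s(B) = 7 + B
l(F, V) = 6 (l(F, V) = 7 - 1 = 6)
l(177, 8) - 1*(-24588) = 6 - 1*(-24588) = 6 + 24588 = 24594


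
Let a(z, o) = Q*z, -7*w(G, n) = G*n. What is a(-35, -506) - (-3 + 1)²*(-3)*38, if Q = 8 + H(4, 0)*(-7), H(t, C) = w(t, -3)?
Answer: 596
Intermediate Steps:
w(G, n) = -G*n/7
H(t, C) = 3*t/7 (H(t, C) = -⅐*t*(-3) = 3*t/7)
Q = -4 (Q = 8 + ((3/7)*4)*(-7) = 8 + (12/7)*(-7) = 8 - 12 = -4)
a(z, o) = -4*z
a(-35, -506) - (-3 + 1)²*(-3)*38 = -4*(-35) - (-3 + 1)²*(-3)*38 = 140 - (-2)²*(-3)*38 = 140 - 4*(-3)*38 = 140 - (-12)*38 = 140 - 1*(-456) = 140 + 456 = 596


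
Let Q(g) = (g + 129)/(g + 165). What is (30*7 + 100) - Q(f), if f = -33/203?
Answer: 574837/1859 ≈ 309.22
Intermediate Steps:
f = -33/203 (f = -33*1/203 = -33/203 ≈ -0.16256)
Q(g) = (129 + g)/(165 + g)
(30*7 + 100) - Q(f) = (30*7 + 100) - (129 - 33/203)/(165 - 33/203) = (210 + 100) - 26154/(33462/203*203) = 310 - 203*26154/(33462*203) = 310 - 1*1453/1859 = 310 - 1453/1859 = 574837/1859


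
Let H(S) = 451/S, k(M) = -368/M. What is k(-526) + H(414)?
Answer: 194789/108882 ≈ 1.7890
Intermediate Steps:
k(-526) + H(414) = -368/(-526) + 451/414 = -368*(-1/526) + 451*(1/414) = 184/263 + 451/414 = 194789/108882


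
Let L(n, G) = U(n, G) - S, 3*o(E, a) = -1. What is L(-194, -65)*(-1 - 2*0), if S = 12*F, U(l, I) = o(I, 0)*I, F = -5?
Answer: -245/3 ≈ -81.667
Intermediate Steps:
o(E, a) = -⅓ (o(E, a) = (⅓)*(-1) = -⅓)
U(l, I) = -I/3
S = -60 (S = 12*(-5) = -60)
L(n, G) = 60 - G/3 (L(n, G) = -G/3 - 1*(-60) = -G/3 + 60 = 60 - G/3)
L(-194, -65)*(-1 - 2*0) = (60 - ⅓*(-65))*(-1 - 2*0) = (60 + 65/3)*(-1 + 0) = (245/3)*(-1) = -245/3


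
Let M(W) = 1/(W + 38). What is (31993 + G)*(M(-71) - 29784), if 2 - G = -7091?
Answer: -38416574078/33 ≈ -1.1641e+9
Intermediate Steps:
G = 7093 (G = 2 - 1*(-7091) = 2 + 7091 = 7093)
M(W) = 1/(38 + W)
(31993 + G)*(M(-71) - 29784) = (31993 + 7093)*(1/(38 - 71) - 29784) = 39086*(1/(-33) - 29784) = 39086*(-1/33 - 29784) = 39086*(-982873/33) = -38416574078/33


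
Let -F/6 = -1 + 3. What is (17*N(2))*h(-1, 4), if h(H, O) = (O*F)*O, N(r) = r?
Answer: -6528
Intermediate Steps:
F = -12 (F = -6*(-1 + 3) = -6*2 = -12)
h(H, O) = -12*O² (h(H, O) = (O*(-12))*O = (-12*O)*O = -12*O²)
(17*N(2))*h(-1, 4) = (17*2)*(-12*4²) = 34*(-12*16) = 34*(-192) = -6528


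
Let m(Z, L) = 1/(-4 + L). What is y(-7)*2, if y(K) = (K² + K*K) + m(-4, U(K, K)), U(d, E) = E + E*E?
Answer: 3725/19 ≈ 196.05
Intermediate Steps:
U(d, E) = E + E²
y(K) = 1/(-4 + K*(1 + K)) + 2*K² (y(K) = (K² + K*K) + 1/(-4 + K*(1 + K)) = (K² + K²) + 1/(-4 + K*(1 + K)) = 2*K² + 1/(-4 + K*(1 + K)) = 1/(-4 + K*(1 + K)) + 2*K²)
y(-7)*2 = ((1 + 2*(-7)²*(-4 - 7*(1 - 7)))/(-4 - 7*(1 - 7)))*2 = ((1 + 2*49*(-4 - 7*(-6)))/(-4 - 7*(-6)))*2 = ((1 + 2*49*(-4 + 42))/(-4 + 42))*2 = ((1 + 2*49*38)/38)*2 = ((1 + 3724)/38)*2 = ((1/38)*3725)*2 = (3725/38)*2 = 3725/19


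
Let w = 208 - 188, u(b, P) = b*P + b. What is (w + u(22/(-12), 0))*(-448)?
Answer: -24416/3 ≈ -8138.7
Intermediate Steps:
u(b, P) = b + P*b (u(b, P) = P*b + b = b + P*b)
w = 20
(w + u(22/(-12), 0))*(-448) = (20 + (22/(-12))*(1 + 0))*(-448) = (20 + (22*(-1/12))*1)*(-448) = (20 - 11/6*1)*(-448) = (20 - 11/6)*(-448) = (109/6)*(-448) = -24416/3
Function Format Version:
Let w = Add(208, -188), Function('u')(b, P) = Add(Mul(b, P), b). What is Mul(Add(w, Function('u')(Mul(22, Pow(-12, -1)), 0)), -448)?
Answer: Rational(-24416, 3) ≈ -8138.7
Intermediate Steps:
Function('u')(b, P) = Add(b, Mul(P, b)) (Function('u')(b, P) = Add(Mul(P, b), b) = Add(b, Mul(P, b)))
w = 20
Mul(Add(w, Function('u')(Mul(22, Pow(-12, -1)), 0)), -448) = Mul(Add(20, Mul(Mul(22, Pow(-12, -1)), Add(1, 0))), -448) = Mul(Add(20, Mul(Mul(22, Rational(-1, 12)), 1)), -448) = Mul(Add(20, Mul(Rational(-11, 6), 1)), -448) = Mul(Add(20, Rational(-11, 6)), -448) = Mul(Rational(109, 6), -448) = Rational(-24416, 3)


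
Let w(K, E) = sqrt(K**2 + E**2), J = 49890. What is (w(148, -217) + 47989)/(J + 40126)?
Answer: 47989/90016 + sqrt(68993)/90016 ≈ 0.53603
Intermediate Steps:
w(K, E) = sqrt(E**2 + K**2)
(w(148, -217) + 47989)/(J + 40126) = (sqrt((-217)**2 + 148**2) + 47989)/(49890 + 40126) = (sqrt(47089 + 21904) + 47989)/90016 = (sqrt(68993) + 47989)*(1/90016) = (47989 + sqrt(68993))*(1/90016) = 47989/90016 + sqrt(68993)/90016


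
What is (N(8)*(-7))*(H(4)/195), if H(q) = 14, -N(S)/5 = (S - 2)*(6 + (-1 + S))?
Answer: 196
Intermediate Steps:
N(S) = -5*(-2 + S)*(5 + S) (N(S) = -5*(S - 2)*(6 + (-1 + S)) = -5*(-2 + S)*(5 + S))
(N(8)*(-7))*(H(4)/195) = ((50 - 15*8 - 5*8**2)*(-7))*(14/195) = ((50 - 120 - 5*64)*(-7))*(14*(1/195)) = ((50 - 120 - 320)*(-7))*(14/195) = -390*(-7)*(14/195) = 2730*(14/195) = 196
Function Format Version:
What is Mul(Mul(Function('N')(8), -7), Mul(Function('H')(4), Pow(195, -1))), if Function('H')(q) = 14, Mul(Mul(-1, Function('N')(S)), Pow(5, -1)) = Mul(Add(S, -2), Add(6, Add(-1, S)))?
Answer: 196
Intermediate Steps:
Function('N')(S) = Mul(-5, Add(-2, S), Add(5, S)) (Function('N')(S) = Mul(-5, Mul(Add(S, -2), Add(6, Add(-1, S)))) = Mul(-5, Mul(Add(-2, S), Add(5, S))) = Mul(-5, Add(-2, S), Add(5, S)))
Mul(Mul(Function('N')(8), -7), Mul(Function('H')(4), Pow(195, -1))) = Mul(Mul(Add(50, Mul(-15, 8), Mul(-5, Pow(8, 2))), -7), Mul(14, Pow(195, -1))) = Mul(Mul(Add(50, -120, Mul(-5, 64)), -7), Mul(14, Rational(1, 195))) = Mul(Mul(Add(50, -120, -320), -7), Rational(14, 195)) = Mul(Mul(-390, -7), Rational(14, 195)) = Mul(2730, Rational(14, 195)) = 196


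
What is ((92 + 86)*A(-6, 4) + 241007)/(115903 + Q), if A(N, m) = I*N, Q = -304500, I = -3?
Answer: -244211/188597 ≈ -1.2949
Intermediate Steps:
A(N, m) = -3*N
((92 + 86)*A(-6, 4) + 241007)/(115903 + Q) = ((92 + 86)*(-3*(-6)) + 241007)/(115903 - 304500) = (178*18 + 241007)/(-188597) = (3204 + 241007)*(-1/188597) = 244211*(-1/188597) = -244211/188597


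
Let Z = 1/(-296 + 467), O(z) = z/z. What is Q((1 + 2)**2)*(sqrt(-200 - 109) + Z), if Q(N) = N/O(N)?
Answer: 1/19 + 9*I*sqrt(309) ≈ 0.052632 + 158.21*I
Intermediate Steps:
O(z) = 1
Q(N) = N (Q(N) = N/1 = N*1 = N)
Z = 1/171 ≈ 0.0058480
Q((1 + 2)**2)*(sqrt(-200 - 109) + Z) = (1 + 2)**2*(sqrt(-200 - 109) + 1/171) = 3**2*(sqrt(-309) + 1/171) = 9*(I*sqrt(309) + 1/171) = 9*(1/171 + I*sqrt(309)) = 1/19 + 9*I*sqrt(309)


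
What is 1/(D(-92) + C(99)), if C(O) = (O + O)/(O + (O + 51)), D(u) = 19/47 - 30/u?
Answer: 179446/273749 ≈ 0.65551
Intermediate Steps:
D(u) = 19/47 - 30/u (D(u) = 19*(1/47) - 30/u = 19/47 - 30/u)
C(O) = 2*O/(51 + 2*O) (C(O) = (2*O)/(O + (51 + O)) = (2*O)/(51 + 2*O) = 2*O/(51 + 2*O))
1/(D(-92) + C(99)) = 1/((19/47 - 30/(-92)) + 2*99/(51 + 2*99)) = 1/((19/47 - 30*(-1/92)) + 2*99/(51 + 198)) = 1/((19/47 + 15/46) + 2*99/249) = 1/(1579/2162 + 2*99*(1/249)) = 1/(1579/2162 + 66/83) = 1/(273749/179446) = 179446/273749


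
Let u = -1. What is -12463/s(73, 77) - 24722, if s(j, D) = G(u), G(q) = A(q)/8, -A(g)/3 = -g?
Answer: 25538/3 ≈ 8512.7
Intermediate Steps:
A(g) = 3*g (A(g) = -(-3)*g = 3*g)
G(q) = 3*q/8 (G(q) = (3*q)/8 = (3*q)*(⅛) = 3*q/8)
s(j, D) = -3/8 (s(j, D) = (3/8)*(-1) = -3/8)
-12463/s(73, 77) - 24722 = -12463/(-3/8) - 24722 = -12463*(-8/3) - 24722 = 99704/3 - 24722 = 25538/3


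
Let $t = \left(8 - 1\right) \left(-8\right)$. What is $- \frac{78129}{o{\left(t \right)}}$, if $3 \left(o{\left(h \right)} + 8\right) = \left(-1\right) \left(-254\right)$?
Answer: $- \frac{234387}{230} \approx -1019.1$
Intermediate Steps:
$t = -56$ ($t = 7 \left(-8\right) = -56$)
$o{\left(h \right)} = \frac{230}{3}$ ($o{\left(h \right)} = -8 + \frac{\left(-1\right) \left(-254\right)}{3} = -8 + \frac{1}{3} \cdot 254 = -8 + \frac{254}{3} = \frac{230}{3}$)
$- \frac{78129}{o{\left(t \right)}} = - \frac{78129}{\frac{230}{3}} = \left(-78129\right) \frac{3}{230} = - \frac{234387}{230}$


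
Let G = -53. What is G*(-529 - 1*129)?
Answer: 34874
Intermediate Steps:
G*(-529 - 1*129) = -53*(-529 - 1*129) = -53*(-529 - 129) = -53*(-658) = 34874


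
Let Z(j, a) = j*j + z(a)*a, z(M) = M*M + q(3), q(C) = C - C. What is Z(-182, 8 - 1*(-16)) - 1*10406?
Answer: 36542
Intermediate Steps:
q(C) = 0
z(M) = M**2 (z(M) = M*M + 0 = M**2 + 0 = M**2)
Z(j, a) = a**3 + j**2 (Z(j, a) = j*j + a**2*a = j**2 + a**3 = a**3 + j**2)
Z(-182, 8 - 1*(-16)) - 1*10406 = ((8 - 1*(-16))**3 + (-182)**2) - 1*10406 = ((8 + 16)**3 + 33124) - 10406 = (24**3 + 33124) - 10406 = (13824 + 33124) - 10406 = 46948 - 10406 = 36542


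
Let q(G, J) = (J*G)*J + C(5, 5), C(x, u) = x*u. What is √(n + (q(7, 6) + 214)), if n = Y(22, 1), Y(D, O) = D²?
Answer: 5*√39 ≈ 31.225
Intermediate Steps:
C(x, u) = u*x
n = 484 (n = 22² = 484)
q(G, J) = 25 + G*J² (q(G, J) = (J*G)*J + 5*5 = (G*J)*J + 25 = G*J² + 25 = 25 + G*J²)
√(n + (q(7, 6) + 214)) = √(484 + ((25 + 7*6²) + 214)) = √(484 + ((25 + 7*36) + 214)) = √(484 + ((25 + 252) + 214)) = √(484 + (277 + 214)) = √(484 + 491) = √975 = 5*√39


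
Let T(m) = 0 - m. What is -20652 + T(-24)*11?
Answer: -20388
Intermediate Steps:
T(m) = -m
-20652 + T(-24)*11 = -20652 - 1*(-24)*11 = -20652 + 24*11 = -20652 + 264 = -20388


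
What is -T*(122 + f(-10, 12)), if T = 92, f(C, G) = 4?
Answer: -11592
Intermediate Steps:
-T*(122 + f(-10, 12)) = -92*(122 + 4) = -92*126 = -1*11592 = -11592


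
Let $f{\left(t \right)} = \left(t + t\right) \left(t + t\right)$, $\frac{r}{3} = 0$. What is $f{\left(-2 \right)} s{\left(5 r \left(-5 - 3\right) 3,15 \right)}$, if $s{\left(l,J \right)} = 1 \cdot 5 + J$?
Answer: $320$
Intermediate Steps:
$r = 0$ ($r = 3 \cdot 0 = 0$)
$f{\left(t \right)} = 4 t^{2}$ ($f{\left(t \right)} = 2 t 2 t = 4 t^{2}$)
$s{\left(l,J \right)} = 5 + J$
$f{\left(-2 \right)} s{\left(5 r \left(-5 - 3\right) 3,15 \right)} = 4 \left(-2\right)^{2} \left(5 + 15\right) = 4 \cdot 4 \cdot 20 = 16 \cdot 20 = 320$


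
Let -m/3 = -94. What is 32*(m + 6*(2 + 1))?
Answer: 9600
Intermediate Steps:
m = 282 (m = -3*(-94) = 282)
32*(m + 6*(2 + 1)) = 32*(282 + 6*(2 + 1)) = 32*(282 + 6*3) = 32*(282 + 18) = 32*300 = 9600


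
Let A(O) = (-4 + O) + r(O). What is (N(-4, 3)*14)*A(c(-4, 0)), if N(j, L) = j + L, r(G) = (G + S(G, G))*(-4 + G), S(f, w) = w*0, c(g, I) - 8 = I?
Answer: -504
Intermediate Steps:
c(g, I) = 8 + I
S(f, w) = 0
r(G) = G*(-4 + G) (r(G) = (G + 0)*(-4 + G) = G*(-4 + G))
A(O) = -4 + O + O*(-4 + O) (A(O) = (-4 + O) + O*(-4 + O) = -4 + O + O*(-4 + O))
N(j, L) = L + j
(N(-4, 3)*14)*A(c(-4, 0)) = ((3 - 4)*14)*(-4 + (8 + 0)² - 3*(8 + 0)) = (-1*14)*(-4 + 8² - 3*8) = -14*(-4 + 64 - 24) = -14*36 = -504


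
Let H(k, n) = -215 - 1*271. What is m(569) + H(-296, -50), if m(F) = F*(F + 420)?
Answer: 562255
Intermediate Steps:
H(k, n) = -486 (H(k, n) = -215 - 271 = -486)
m(F) = F*(420 + F)
m(569) + H(-296, -50) = 569*(420 + 569) - 486 = 569*989 - 486 = 562741 - 486 = 562255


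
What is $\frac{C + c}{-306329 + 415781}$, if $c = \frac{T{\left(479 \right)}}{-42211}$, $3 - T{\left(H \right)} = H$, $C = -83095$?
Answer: $- \frac{206324857}{271769316} \approx -0.75919$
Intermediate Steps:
$T{\left(H \right)} = 3 - H$
$c = \frac{28}{2483}$ ($c = \frac{3 - 479}{-42211} = \left(3 - 479\right) \left(- \frac{1}{42211}\right) = \left(-476\right) \left(- \frac{1}{42211}\right) = \frac{28}{2483} \approx 0.011277$)
$\frac{C + c}{-306329 + 415781} = \frac{-83095 + \frac{28}{2483}}{-306329 + 415781} = - \frac{206324857}{2483 \cdot 109452} = \left(- \frac{206324857}{2483}\right) \frac{1}{109452} = - \frac{206324857}{271769316}$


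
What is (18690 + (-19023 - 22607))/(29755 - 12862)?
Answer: -22940/16893 ≈ -1.3580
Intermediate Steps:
(18690 + (-19023 - 22607))/(29755 - 12862) = (18690 - 41630)/16893 = -22940*1/16893 = -22940/16893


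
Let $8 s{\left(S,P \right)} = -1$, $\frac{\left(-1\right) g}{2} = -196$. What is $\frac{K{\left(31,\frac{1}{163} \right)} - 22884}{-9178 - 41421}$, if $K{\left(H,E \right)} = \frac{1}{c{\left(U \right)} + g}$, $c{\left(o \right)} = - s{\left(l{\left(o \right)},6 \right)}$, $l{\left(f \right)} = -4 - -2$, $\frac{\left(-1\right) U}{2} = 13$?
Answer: $\frac{71787100}{158729063} \approx 0.45226$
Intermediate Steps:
$g = 392$ ($g = \left(-2\right) \left(-196\right) = 392$)
$U = -26$ ($U = \left(-2\right) 13 = -26$)
$l{\left(f \right)} = -2$ ($l{\left(f \right)} = -4 + 2 = -2$)
$s{\left(S,P \right)} = - \frac{1}{8}$ ($s{\left(S,P \right)} = \frac{1}{8} \left(-1\right) = - \frac{1}{8}$)
$c{\left(o \right)} = \frac{1}{8}$ ($c{\left(o \right)} = \left(-1\right) \left(- \frac{1}{8}\right) = \frac{1}{8}$)
$K{\left(H,E \right)} = \frac{8}{3137}$ ($K{\left(H,E \right)} = \frac{1}{\frac{1}{8} + 392} = \frac{1}{\frac{3137}{8}} = \frac{8}{3137}$)
$\frac{K{\left(31,\frac{1}{163} \right)} - 22884}{-9178 - 41421} = \frac{\frac{8}{3137} - 22884}{-9178 - 41421} = - \frac{71787100}{3137 \left(-50599\right)} = \left(- \frac{71787100}{3137}\right) \left(- \frac{1}{50599}\right) = \frac{71787100}{158729063}$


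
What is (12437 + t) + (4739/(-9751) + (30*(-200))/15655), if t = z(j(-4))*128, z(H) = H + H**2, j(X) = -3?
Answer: 57589591728/4361483 ≈ 13204.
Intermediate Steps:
t = 768 (t = -3*(1 - 3)*128 = -3*(-2)*128 = 6*128 = 768)
(12437 + t) + (4739/(-9751) + (30*(-200))/15655) = (12437 + 768) + (4739/(-9751) + (30*(-200))/15655) = 13205 + (4739*(-1/9751) - 6000*1/15655) = 13205 + (-677/1393 - 1200/3131) = 13205 - 3791287/4361483 = 57589591728/4361483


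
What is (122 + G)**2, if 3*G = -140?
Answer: 51076/9 ≈ 5675.1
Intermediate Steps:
G = -140/3 (G = (1/3)*(-140) = -140/3 ≈ -46.667)
(122 + G)**2 = (122 - 140/3)**2 = (226/3)**2 = 51076/9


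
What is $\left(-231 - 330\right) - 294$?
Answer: $-855$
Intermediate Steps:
$\left(-231 - 330\right) - 294 = -561 - 294 = -855$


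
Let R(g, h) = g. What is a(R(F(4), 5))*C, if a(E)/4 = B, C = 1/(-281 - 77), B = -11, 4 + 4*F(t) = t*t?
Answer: 22/179 ≈ 0.12291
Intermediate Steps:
F(t) = -1 + t²/4 (F(t) = -1 + (t*t)/4 = -1 + t²/4)
C = -1/358 (C = 1/(-358) = -1/358 ≈ -0.0027933)
a(E) = -44 (a(E) = 4*(-11) = -44)
a(R(F(4), 5))*C = -44*(-1/358) = 22/179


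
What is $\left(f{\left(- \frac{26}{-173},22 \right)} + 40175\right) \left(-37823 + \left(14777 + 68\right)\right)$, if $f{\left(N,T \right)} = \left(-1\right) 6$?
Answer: $-923003282$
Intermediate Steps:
$f{\left(N,T \right)} = -6$
$\left(f{\left(- \frac{26}{-173},22 \right)} + 40175\right) \left(-37823 + \left(14777 + 68\right)\right) = \left(-6 + 40175\right) \left(-37823 + \left(14777 + 68\right)\right) = 40169 \left(-37823 + 14845\right) = 40169 \left(-22978\right) = -923003282$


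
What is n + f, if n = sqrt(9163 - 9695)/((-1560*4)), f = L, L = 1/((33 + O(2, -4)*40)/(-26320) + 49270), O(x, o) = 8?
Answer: 26320/1296786047 - I*sqrt(133)/3120 ≈ 2.0296e-5 - 0.0036963*I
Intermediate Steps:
L = 26320/1296786047 (L = 1/((33 + 8*40)/(-26320) + 49270) = 1/((33 + 320)*(-1/26320) + 49270) = 1/(353*(-1/26320) + 49270) = 1/(-353/26320 + 49270) = 1/(1296786047/26320) = 26320/1296786047 ≈ 2.0296e-5)
f = 26320/1296786047 ≈ 2.0296e-5
n = -I*sqrt(133)/3120 (n = sqrt(-532)/(-6240) = (2*I*sqrt(133))*(-1/6240) = -I*sqrt(133)/3120 ≈ -0.0036963*I)
n + f = -I*sqrt(133)/3120 + 26320/1296786047 = 26320/1296786047 - I*sqrt(133)/3120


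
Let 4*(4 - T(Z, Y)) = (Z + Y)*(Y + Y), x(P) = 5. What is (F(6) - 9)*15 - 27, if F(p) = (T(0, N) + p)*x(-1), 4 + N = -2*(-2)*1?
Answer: 588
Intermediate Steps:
N = 0 (N = -4 - 2*(-2)*1 = -4 + 4*1 = -4 + 4 = 0)
T(Z, Y) = 4 - Y*(Y + Z)/2 (T(Z, Y) = 4 - (Z + Y)*(Y + Y)/4 = 4 - (Y + Z)*2*Y/4 = 4 - Y*(Y + Z)/2)
F(p) = 20 + 5*p (F(p) = ((4 - ½*0² - ½*0*0) + p)*5 = ((4 - ½*0 + 0) + p)*5 = ((4 + 0 + 0) + p)*5 = (4 + p)*5 = 20 + 5*p)
(F(6) - 9)*15 - 27 = ((20 + 5*6) - 9)*15 - 27 = ((20 + 30) - 9)*15 - 27 = (50 - 9)*15 - 27 = 41*15 - 27 = 615 - 27 = 588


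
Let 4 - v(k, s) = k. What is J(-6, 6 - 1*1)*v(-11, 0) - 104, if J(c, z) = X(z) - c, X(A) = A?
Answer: 61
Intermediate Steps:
v(k, s) = 4 - k
J(c, z) = z - c
J(-6, 6 - 1*1)*v(-11, 0) - 104 = ((6 - 1*1) - 1*(-6))*(4 - 1*(-11)) - 104 = ((6 - 1) + 6)*(4 + 11) - 104 = (5 + 6)*15 - 104 = 11*15 - 104 = 165 - 104 = 61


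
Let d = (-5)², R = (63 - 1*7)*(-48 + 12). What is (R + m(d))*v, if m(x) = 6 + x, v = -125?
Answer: 248125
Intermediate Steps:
R = -2016 (R = (63 - 7)*(-36) = 56*(-36) = -2016)
d = 25
(R + m(d))*v = (-2016 + (6 + 25))*(-125) = (-2016 + 31)*(-125) = -1985*(-125) = 248125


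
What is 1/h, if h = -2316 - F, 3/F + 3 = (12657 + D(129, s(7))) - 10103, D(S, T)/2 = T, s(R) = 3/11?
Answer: -28067/65003205 ≈ -0.00043178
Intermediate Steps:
s(R) = 3/11 (s(R) = 3*(1/11) = 3/11)
D(S, T) = 2*T
F = 33/28067 (F = 3/(-3 + ((12657 + 2*(3/11)) - 10103)) = 3/(-3 + ((12657 + 6/11) - 10103)) = 3/(-3 + (139233/11 - 10103)) = 3/(-3 + 28100/11) = 3/(28067/11) = 3*(11/28067) = 33/28067 ≈ 0.0011758)
h = -65003205/28067 (h = -2316 - 1*33/28067 = -2316 - 33/28067 = -65003205/28067 ≈ -2316.0)
1/h = 1/(-65003205/28067) = -28067/65003205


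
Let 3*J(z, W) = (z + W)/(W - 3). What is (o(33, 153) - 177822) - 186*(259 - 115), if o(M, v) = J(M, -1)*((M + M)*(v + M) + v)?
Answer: -237750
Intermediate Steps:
J(z, W) = (W + z)/(3*(-3 + W)) (J(z, W) = ((z + W)/(W - 3))/3 = ((W + z)/(-3 + W))/3 = (W + z)/(3*(-3 + W)))
o(M, v) = (1/12 - M/12)*(v + 2*M*(M + v)) (o(M, v) = ((-1 + M)/(3*(-3 - 1)))*((M + M)*(v + M) + v) = ((1/3)*(-1 + M)/(-4))*((2*M)*(M + v) + v) = ((1/3)*(-1/4)*(-1 + M))*(2*M*(M + v) + v) = (1/12 - M/12)*(v + 2*M*(M + v)))
(o(33, 153) - 177822) - 186*(259 - 115) = (-(-1 + 33)*(153 + 2*33**2 + 2*33*153)/12 - 177822) - 186*(259 - 115) = (-1/12*32*(153 + 2*1089 + 10098) - 177822) - 186*144 = (-1/12*32*(153 + 2178 + 10098) - 177822) - 26784 = (-1/12*32*12429 - 177822) - 26784 = (-33144 - 177822) - 26784 = -210966 - 26784 = -237750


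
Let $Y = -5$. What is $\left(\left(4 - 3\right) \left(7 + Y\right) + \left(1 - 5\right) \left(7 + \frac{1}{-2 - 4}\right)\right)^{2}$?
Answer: $\frac{5776}{9} \approx 641.78$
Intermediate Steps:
$\left(\left(4 - 3\right) \left(7 + Y\right) + \left(1 - 5\right) \left(7 + \frac{1}{-2 - 4}\right)\right)^{2} = \left(\left(4 - 3\right) \left(7 - 5\right) + \left(1 - 5\right) \left(7 + \frac{1}{-2 - 4}\right)\right)^{2} = \left(1 \cdot 2 - 4 \left(7 + \frac{1}{-6}\right)\right)^{2} = \left(2 - 4 \left(7 - \frac{1}{6}\right)\right)^{2} = \left(2 - \frac{82}{3}\right)^{2} = \left(- \frac{76}{3}\right)^{2} = \frac{5776}{9}$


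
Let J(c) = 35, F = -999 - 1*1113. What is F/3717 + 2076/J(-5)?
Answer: 363932/6195 ≈ 58.746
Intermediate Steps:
F = -2112 (F = -999 - 1113 = -2112)
F/3717 + 2076/J(-5) = -2112/3717 + 2076/35 = -2112*1/3717 + 2076*(1/35) = -704/1239 + 2076/35 = 363932/6195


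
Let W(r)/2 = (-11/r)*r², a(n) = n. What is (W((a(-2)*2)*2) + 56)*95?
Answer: 22040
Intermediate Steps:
W(r) = -22*r (W(r) = 2*((-11/r)*r²) = 2*(-11*r) = -22*r)
(W((a(-2)*2)*2) + 56)*95 = (-22*(-2*2)*2 + 56)*95 = (-(-88)*2 + 56)*95 = (-22*(-8) + 56)*95 = (176 + 56)*95 = 232*95 = 22040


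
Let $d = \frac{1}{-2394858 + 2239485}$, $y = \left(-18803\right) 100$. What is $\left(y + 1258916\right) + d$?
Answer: $- \frac{96546296233}{155373} \approx -6.2138 \cdot 10^{5}$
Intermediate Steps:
$y = -1880300$
$d = - \frac{1}{155373}$ ($d = \frac{1}{-155373} = - \frac{1}{155373} \approx -6.4361 \cdot 10^{-6}$)
$\left(y + 1258916\right) + d = \left(-1880300 + 1258916\right) - \frac{1}{155373} = -621384 - \frac{1}{155373} = - \frac{96546296233}{155373}$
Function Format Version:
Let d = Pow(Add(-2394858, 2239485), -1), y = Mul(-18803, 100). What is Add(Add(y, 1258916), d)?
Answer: Rational(-96546296233, 155373) ≈ -6.2138e+5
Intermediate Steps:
y = -1880300
d = Rational(-1, 155373) (d = Pow(-155373, -1) = Rational(-1, 155373) ≈ -6.4361e-6)
Add(Add(y, 1258916), d) = Add(Add(-1880300, 1258916), Rational(-1, 155373)) = Add(-621384, Rational(-1, 155373)) = Rational(-96546296233, 155373)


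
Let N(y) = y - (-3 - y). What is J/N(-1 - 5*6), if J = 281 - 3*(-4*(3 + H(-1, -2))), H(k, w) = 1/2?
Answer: -323/59 ≈ -5.4746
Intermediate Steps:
H(k, w) = 1/2
N(y) = 3 + 2*y (N(y) = y + (3 + y) = 3 + 2*y)
J = 323 (J = 281 - 3*(-4*(3 + 1/2)) = 281 - 3*(-4*7/2) = 281 - 3*(-14) = 281 - (-42) = 281 - 1*(-42) = 281 + 42 = 323)
J/N(-1 - 5*6) = 323/(3 + 2*(-1 - 5*6)) = 323/(3 + 2*(-1 - 30)) = 323/(3 + 2*(-31)) = 323/(3 - 62) = 323/(-59) = 323*(-1/59) = -323/59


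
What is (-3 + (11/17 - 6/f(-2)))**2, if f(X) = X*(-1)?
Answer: 8281/289 ≈ 28.654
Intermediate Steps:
f(X) = -X
(-3 + (11/17 - 6/f(-2)))**2 = (-3 + (11/17 - 6/((-1*(-2)))))**2 = (-3 + (11*(1/17) - 6/2))**2 = (-3 + (11/17 - 6*1/2))**2 = (-3 + (11/17 - 3))**2 = (-3 - 40/17)**2 = (-91/17)**2 = 8281/289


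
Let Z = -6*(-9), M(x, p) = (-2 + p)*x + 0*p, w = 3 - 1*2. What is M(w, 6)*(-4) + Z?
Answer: 38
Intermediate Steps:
w = 1 (w = 3 - 2 = 1)
M(x, p) = x*(-2 + p) (M(x, p) = x*(-2 + p) + 0 = x*(-2 + p))
Z = 54
M(w, 6)*(-4) + Z = (1*(-2 + 6))*(-4) + 54 = (1*4)*(-4) + 54 = 4*(-4) + 54 = -16 + 54 = 38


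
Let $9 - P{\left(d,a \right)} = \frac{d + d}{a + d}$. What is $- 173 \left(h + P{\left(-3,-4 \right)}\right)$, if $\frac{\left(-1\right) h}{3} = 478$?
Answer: $\frac{1726713}{7} \approx 2.4667 \cdot 10^{5}$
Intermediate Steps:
$h = -1434$ ($h = \left(-3\right) 478 = -1434$)
$P{\left(d,a \right)} = 9 - \frac{2 d}{a + d}$ ($P{\left(d,a \right)} = 9 - \frac{d + d}{a + d} = 9 - \frac{2 d}{a + d}$)
$- 173 \left(h + P{\left(-3,-4 \right)}\right) = - 173 \left(-1434 + \frac{7 \left(-3\right) + 9 \left(-4\right)}{-4 - 3}\right) = - 173 \left(-1434 + \frac{-21 - 36}{-7}\right) = - 173 \left(-1434 - - \frac{57}{7}\right) = - 173 \left(-1434 + \frac{57}{7}\right) = \left(-173\right) \left(- \frac{9981}{7}\right) = \frac{1726713}{7}$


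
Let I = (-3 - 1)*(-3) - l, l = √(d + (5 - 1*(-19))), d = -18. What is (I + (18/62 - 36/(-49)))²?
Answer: 405290391/2307361 - 39570*√6/1519 ≈ 111.84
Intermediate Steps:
l = √6 (l = √(-18 + (5 - 1*(-19))) = √(-18 + (5 + 19)) = √(-18 + 24) = √6 ≈ 2.4495)
I = 12 - √6 (I = (-3 - 1)*(-3) - √6 = -4*(-3) - √6 = 12 - √6 ≈ 9.5505)
(I + (18/62 - 36/(-49)))² = ((12 - √6) + (18/62 - 36/(-49)))² = ((12 - √6) + (18*(1/62) - 36*(-1/49)))² = ((12 - √6) + (9/31 + 36/49))² = ((12 - √6) + 1557/1519)² = (19785/1519 - √6)²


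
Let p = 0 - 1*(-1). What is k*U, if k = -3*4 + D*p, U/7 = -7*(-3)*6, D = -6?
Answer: -15876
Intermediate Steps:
p = 1 (p = 0 + 1 = 1)
U = 882 (U = 7*(-7*(-3)*6) = 7*(21*6) = 7*126 = 882)
k = -18 (k = -3*4 - 6*1 = -12 - 6 = -18)
k*U = -18*882 = -15876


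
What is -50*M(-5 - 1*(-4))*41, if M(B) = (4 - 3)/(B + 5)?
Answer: -1025/2 ≈ -512.50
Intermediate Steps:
M(B) = 1/(5 + B)
-50*M(-5 - 1*(-4))*41 = -50/(5 + (-5 - 1*(-4)))*41 = -50/(5 + (-5 + 4))*41 = -50/(5 - 1)*41 = -50/4*41 = -50*¼*41 = -25/2*41 = -1025/2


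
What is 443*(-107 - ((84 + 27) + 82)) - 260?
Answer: -133160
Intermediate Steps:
443*(-107 - ((84 + 27) + 82)) - 260 = 443*(-107 - (111 + 82)) - 260 = 443*(-107 - 1*193) - 260 = 443*(-107 - 193) - 260 = 443*(-300) - 260 = -132900 - 260 = -133160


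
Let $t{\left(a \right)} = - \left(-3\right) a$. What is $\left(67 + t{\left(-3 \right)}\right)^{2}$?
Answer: $3364$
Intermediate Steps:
$t{\left(a \right)} = 3 a$
$\left(67 + t{\left(-3 \right)}\right)^{2} = \left(67 + 3 \left(-3\right)\right)^{2} = \left(67 - 9\right)^{2} = 58^{2} = 3364$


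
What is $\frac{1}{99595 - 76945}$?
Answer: $\frac{1}{22650} \approx 4.415 \cdot 10^{-5}$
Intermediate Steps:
$\frac{1}{99595 - 76945} = \frac{1}{22650}$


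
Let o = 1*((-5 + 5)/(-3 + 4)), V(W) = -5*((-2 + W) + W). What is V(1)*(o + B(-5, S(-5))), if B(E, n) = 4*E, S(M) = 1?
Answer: 0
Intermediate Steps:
V(W) = 10 - 10*W (V(W) = -5*(-2 + 2*W) = 10 - 10*W)
o = 0 (o = 1*(0/1) = 1*(0*1) = 1*0 = 0)
V(1)*(o + B(-5, S(-5))) = (10 - 10*1)*(0 + 4*(-5)) = (10 - 10)*(0 - 20) = 0*(-20) = 0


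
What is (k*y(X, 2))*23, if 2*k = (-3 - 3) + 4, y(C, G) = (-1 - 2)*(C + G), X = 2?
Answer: 276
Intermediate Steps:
y(C, G) = -3*C - 3*G (y(C, G) = -3*(C + G) = -3*C - 3*G)
k = -1 (k = ((-3 - 3) + 4)/2 = (-6 + 4)/2 = (1/2)*(-2) = -1)
(k*y(X, 2))*23 = -(-3*2 - 3*2)*23 = -(-6 - 6)*23 = -1*(-12)*23 = 12*23 = 276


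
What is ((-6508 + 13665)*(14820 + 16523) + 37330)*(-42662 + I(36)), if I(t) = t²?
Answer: -9280841881246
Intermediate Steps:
((-6508 + 13665)*(14820 + 16523) + 37330)*(-42662 + I(36)) = ((-6508 + 13665)*(14820 + 16523) + 37330)*(-42662 + 36²) = (7157*31343 + 37330)*(-42662 + 1296) = (224321851 + 37330)*(-41366) = 224359181*(-41366) = -9280841881246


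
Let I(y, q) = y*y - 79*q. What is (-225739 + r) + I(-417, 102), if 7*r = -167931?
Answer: -587287/7 ≈ -83898.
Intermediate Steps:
I(y, q) = y² - 79*q
r = -167931/7 (r = (⅐)*(-167931) = -167931/7 ≈ -23990.)
(-225739 + r) + I(-417, 102) = (-225739 - 167931/7) + ((-417)² - 79*102) = -1748104/7 + (173889 - 8058) = -1748104/7 + 165831 = -587287/7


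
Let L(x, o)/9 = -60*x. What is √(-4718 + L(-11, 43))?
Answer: √1222 ≈ 34.957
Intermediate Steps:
L(x, o) = -540*x (L(x, o) = 9*(-60*x) = -540*x)
√(-4718 + L(-11, 43)) = √(-4718 - 540*(-11)) = √(-4718 + 5940) = √1222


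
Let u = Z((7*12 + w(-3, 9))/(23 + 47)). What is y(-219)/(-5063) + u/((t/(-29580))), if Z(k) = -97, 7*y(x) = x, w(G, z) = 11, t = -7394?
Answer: -50843912187/131025377 ≈ -388.05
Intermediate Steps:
y(x) = x/7
u = -97
y(-219)/(-5063) + u/((t/(-29580))) = ((⅐)*(-219))/(-5063) - 97/((-7394/(-29580))) = -219/7*(-1/5063) - 97/((-7394*(-1/29580))) = 219/35441 - 97/3697/14790 = 219/35441 - 97*14790/3697 = 219/35441 - 1434630/3697 = -50843912187/131025377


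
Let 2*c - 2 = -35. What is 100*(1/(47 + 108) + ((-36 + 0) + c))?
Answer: -162730/31 ≈ -5249.4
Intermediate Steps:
c = -33/2 (c = 1 + (1/2)*(-35) = 1 - 35/2 = -33/2 ≈ -16.500)
100*(1/(47 + 108) + ((-36 + 0) + c)) = 100*(1/(47 + 108) + ((-36 + 0) - 33/2)) = 100*(1/155 + (-36 - 33/2)) = 100*(1/155 - 105/2) = 100*(-16273/310) = -162730/31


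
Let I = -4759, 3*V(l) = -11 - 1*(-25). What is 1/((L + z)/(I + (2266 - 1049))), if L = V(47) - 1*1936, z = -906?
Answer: 759/608 ≈ 1.2484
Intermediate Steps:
V(l) = 14/3 (V(l) = (-11 - 1*(-25))/3 = (-11 + 25)/3 = (1/3)*14 = 14/3)
L = -5794/3 (L = 14/3 - 1*1936 = 14/3 - 1936 = -5794/3 ≈ -1931.3)
1/((L + z)/(I + (2266 - 1049))) = 1/((-5794/3 - 906)/(-4759 + (2266 - 1049))) = 1/(-8512/(3*(-4759 + 1217))) = 1/(-8512/3/(-3542)) = 1/(-8512/3*(-1/3542)) = 1/(608/759) = 759/608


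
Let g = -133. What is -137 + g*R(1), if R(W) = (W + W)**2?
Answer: -669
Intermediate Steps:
R(W) = 4*W**2 (R(W) = (2*W)**2 = 4*W**2)
-137 + g*R(1) = -137 - 532*1**2 = -137 - 532 = -669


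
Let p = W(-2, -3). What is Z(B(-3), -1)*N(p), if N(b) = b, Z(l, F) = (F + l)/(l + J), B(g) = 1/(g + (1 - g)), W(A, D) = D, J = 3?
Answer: 0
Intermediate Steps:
p = -3
B(g) = 1 (B(g) = 1/1 = 1)
Z(l, F) = (F + l)/(3 + l) (Z(l, F) = (F + l)/(l + 3) = (F + l)/(3 + l))
Z(B(-3), -1)*N(p) = ((-1 + 1)/(3 + 1))*(-3) = (0/4)*(-3) = ((¼)*0)*(-3) = 0*(-3) = 0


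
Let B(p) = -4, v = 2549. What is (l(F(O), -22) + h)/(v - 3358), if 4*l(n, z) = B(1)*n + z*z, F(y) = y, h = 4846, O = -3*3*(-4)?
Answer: -4931/809 ≈ -6.0952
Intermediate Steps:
O = 36 (O = -9*(-4) = 36)
l(n, z) = -n + z²/4 (l(n, z) = (-4*n + z*z)/4 = (-4*n + z²)/4 = (z² - 4*n)/4 = -n + z²/4)
(l(F(O), -22) + h)/(v - 3358) = ((-1*36 + (¼)*(-22)²) + 4846)/(2549 - 3358) = ((-36 + (¼)*484) + 4846)/(-809) = ((-36 + 121) + 4846)*(-1/809) = (85 + 4846)*(-1/809) = 4931*(-1/809) = -4931/809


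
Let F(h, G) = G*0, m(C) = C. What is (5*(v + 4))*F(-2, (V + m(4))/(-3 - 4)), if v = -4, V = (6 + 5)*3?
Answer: 0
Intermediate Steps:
V = 33 (V = 11*3 = 33)
F(h, G) = 0
(5*(v + 4))*F(-2, (V + m(4))/(-3 - 4)) = (5*(-4 + 4))*0 = (5*0)*0 = 0*0 = 0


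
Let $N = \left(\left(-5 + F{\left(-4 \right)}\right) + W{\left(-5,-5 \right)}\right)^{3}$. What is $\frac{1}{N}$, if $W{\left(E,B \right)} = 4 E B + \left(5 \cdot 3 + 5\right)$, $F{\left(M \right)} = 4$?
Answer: $\frac{1}{1685159} \approx 5.9342 \cdot 10^{-7}$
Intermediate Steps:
$W{\left(E,B \right)} = 20 + 4 B E$ ($W{\left(E,B \right)} = 4 B E + \left(15 + 5\right) = 4 B E + 20 = 20 + 4 B E$)
$N = 1685159$ ($N = \left(\left(-5 + 4\right) + \left(20 + 4 \left(-5\right) \left(-5\right)\right)\right)^{3} = \left(-1 + \left(20 + 100\right)\right)^{3} = \left(-1 + 120\right)^{3} = 119^{3} = 1685159$)
$\frac{1}{N} = \frac{1}{1685159}$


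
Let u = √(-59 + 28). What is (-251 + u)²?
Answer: (251 - I*√31)² ≈ 62970.0 - 2795.0*I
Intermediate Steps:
u = I*√31 (u = √(-31) = I*√31 ≈ 5.5678*I)
(-251 + u)² = (-251 + I*√31)²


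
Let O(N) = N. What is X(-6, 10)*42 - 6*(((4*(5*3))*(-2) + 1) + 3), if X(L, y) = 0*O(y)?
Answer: 696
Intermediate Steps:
X(L, y) = 0 (X(L, y) = 0*y = 0)
X(-6, 10)*42 - 6*(((4*(5*3))*(-2) + 1) + 3) = 0*42 - 6*(((4*(5*3))*(-2) + 1) + 3) = 0 - 6*(((4*15)*(-2) + 1) + 3) = 0 - 6*((60*(-2) + 1) + 3) = 0 - 6*((-120 + 1) + 3) = 0 - 6*(-119 + 3) = 0 - 6*(-116) = 0 + 696 = 696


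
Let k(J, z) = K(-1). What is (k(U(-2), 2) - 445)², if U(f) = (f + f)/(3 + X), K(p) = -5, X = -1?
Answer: 202500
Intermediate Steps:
U(f) = f (U(f) = (f + f)/(3 - 1) = (2*f)/2 = (2*f)*(½) = f)
k(J, z) = -5
(k(U(-2), 2) - 445)² = (-5 - 445)² = (-450)² = 202500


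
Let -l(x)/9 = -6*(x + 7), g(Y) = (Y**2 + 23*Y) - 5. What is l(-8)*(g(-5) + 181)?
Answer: -4644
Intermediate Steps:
g(Y) = -5 + Y**2 + 23*Y
l(x) = 378 + 54*x (l(x) = -(-54)*(x + 7) = -(-54)*(7 + x) = -9*(-42 - 6*x) = 378 + 54*x)
l(-8)*(g(-5) + 181) = (378 + 54*(-8))*((-5 + (-5)**2 + 23*(-5)) + 181) = (378 - 432)*((-5 + 25 - 115) + 181) = -54*(-95 + 181) = -54*86 = -4644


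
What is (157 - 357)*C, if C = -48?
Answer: 9600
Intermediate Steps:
(157 - 357)*C = (157 - 357)*(-48) = -200*(-48) = 9600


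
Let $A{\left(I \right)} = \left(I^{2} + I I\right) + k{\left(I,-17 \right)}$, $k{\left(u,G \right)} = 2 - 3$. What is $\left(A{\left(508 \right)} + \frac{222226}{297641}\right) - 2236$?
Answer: $\frac{152955253357}{297641} \approx 5.1389 \cdot 10^{5}$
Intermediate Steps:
$k{\left(u,G \right)} = -1$ ($k{\left(u,G \right)} = 2 - 3 = -1$)
$A{\left(I \right)} = -1 + 2 I^{2}$ ($A{\left(I \right)} = \left(I^{2} + I I\right) - 1 = \left(I^{2} + I^{2}\right) - 1 = 2 I^{2} - 1 = -1 + 2 I^{2}$)
$\left(A{\left(508 \right)} + \frac{222226}{297641}\right) - 2236 = \left(\left(-1 + 2 \cdot 508^{2}\right) + \frac{222226}{297641}\right) - 2236 = \left(\left(-1 + 2 \cdot 258064\right) + 222226 \cdot \frac{1}{297641}\right) - 2236 = \left(\left(-1 + 516128\right) + \frac{222226}{297641}\right) - 2236 = \left(516127 + \frac{222226}{297641}\right) - 2236 = \frac{153620778633}{297641} - 2236 = \frac{152955253357}{297641}$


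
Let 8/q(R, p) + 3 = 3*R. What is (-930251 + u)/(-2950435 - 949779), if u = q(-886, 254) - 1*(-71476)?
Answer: 2285200283/10378469454 ≈ 0.22019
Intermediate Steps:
q(R, p) = 8/(-3 + 3*R)
u = 190197628/2661 (u = 8/(3*(-1 - 886)) - 1*(-71476) = (8/3)/(-887) + 71476 = (8/3)*(-1/887) + 71476 = -8/2661 + 71476 = 190197628/2661 ≈ 71476.)
(-930251 + u)/(-2950435 - 949779) = (-930251 + 190197628/2661)/(-2950435 - 949779) = -2285200283/2661/(-3900214) = -2285200283/2661*(-1/3900214) = 2285200283/10378469454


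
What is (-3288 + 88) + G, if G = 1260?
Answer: -1940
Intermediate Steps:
(-3288 + 88) + G = (-3288 + 88) + 1260 = -3200 + 1260 = -1940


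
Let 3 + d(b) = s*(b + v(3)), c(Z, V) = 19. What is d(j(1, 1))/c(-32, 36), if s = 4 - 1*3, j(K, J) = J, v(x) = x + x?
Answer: 4/19 ≈ 0.21053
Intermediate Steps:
v(x) = 2*x
s = 1 (s = 4 - 3 = 1)
d(b) = 3 + b (d(b) = -3 + 1*(b + 2*3) = -3 + 1*(b + 6) = -3 + 1*(6 + b) = -3 + (6 + b) = 3 + b)
d(j(1, 1))/c(-32, 36) = (3 + 1)/19 = (1/19)*4 = 4/19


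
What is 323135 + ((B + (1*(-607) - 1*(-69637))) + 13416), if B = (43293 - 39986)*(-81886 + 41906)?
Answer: -131808279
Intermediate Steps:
B = -132213860 (B = 3307*(-39980) = -132213860)
323135 + ((B + (1*(-607) - 1*(-69637))) + 13416) = 323135 + ((-132213860 + (1*(-607) - 1*(-69637))) + 13416) = 323135 + ((-132213860 + (-607 + 69637)) + 13416) = 323135 + ((-132213860 + 69030) + 13416) = 323135 + (-132144830 + 13416) = 323135 - 132131414 = -131808279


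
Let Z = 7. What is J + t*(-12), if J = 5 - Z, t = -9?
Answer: 106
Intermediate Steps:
J = -2 (J = 5 - 1*7 = 5 - 7 = -2)
J + t*(-12) = -2 - 9*(-12) = -2 + 108 = 106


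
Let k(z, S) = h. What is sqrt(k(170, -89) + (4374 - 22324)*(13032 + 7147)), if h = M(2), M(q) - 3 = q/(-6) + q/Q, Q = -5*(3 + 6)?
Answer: 2*I*sqrt(20374483915)/15 ≈ 19032.0*I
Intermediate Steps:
Q = -45 (Q = -5*9 = -45)
M(q) = 3 - 17*q/90 (M(q) = 3 + (q/(-6) + q/(-45)) = 3 + (q*(-1/6) + q*(-1/45)) = 3 + (-q/6 - q/45) = 3 - 17*q/90)
h = 118/45 (h = 3 - 17/90*2 = 3 - 17/45 = 118/45 ≈ 2.6222)
k(z, S) = 118/45
sqrt(k(170, -89) + (4374 - 22324)*(13032 + 7147)) = sqrt(118/45 + (4374 - 22324)*(13032 + 7147)) = sqrt(118/45 - 17950*20179) = sqrt(118/45 - 362213050) = sqrt(-16299587132/45) = 2*I*sqrt(20374483915)/15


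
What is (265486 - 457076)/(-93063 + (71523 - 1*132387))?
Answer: 191590/153927 ≈ 1.2447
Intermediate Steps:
(265486 - 457076)/(-93063 + (71523 - 1*132387)) = -191590/(-93063 + (71523 - 132387)) = -191590/(-93063 - 60864) = -191590/(-153927) = -191590*(-1/153927) = 191590/153927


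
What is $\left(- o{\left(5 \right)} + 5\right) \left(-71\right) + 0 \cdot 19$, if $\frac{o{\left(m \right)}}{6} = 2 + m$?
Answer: $2627$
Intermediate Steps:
$o{\left(m \right)} = 12 + 6 m$ ($o{\left(m \right)} = 6 \left(2 + m\right) = 12 + 6 m$)
$\left(- o{\left(5 \right)} + 5\right) \left(-71\right) + 0 \cdot 19 = \left(- (12 + 6 \cdot 5) + 5\right) \left(-71\right) + 0 \cdot 19 = \left(- (12 + 30) + 5\right) \left(-71\right) + 0 = \left(\left(-1\right) 42 + 5\right) \left(-71\right) + 0 = \left(-42 + 5\right) \left(-71\right) + 0 = \left(-37\right) \left(-71\right) + 0 = 2627 + 0 = 2627$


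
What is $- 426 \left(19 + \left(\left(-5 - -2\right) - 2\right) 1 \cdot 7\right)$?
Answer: $6816$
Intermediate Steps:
$- 426 \left(19 + \left(\left(-5 - -2\right) - 2\right) 1 \cdot 7\right) = - 426 \left(19 + \left(\left(-5 + 2\right) - 2\right) 1 \cdot 7\right) = - 426 \left(19 + \left(-3 - 2\right) 1 \cdot 7\right) = - 426 \left(19 + \left(-5\right) 1 \cdot 7\right) = - 426 \left(19 - 35\right) = \left(-426\right) \left(-16\right) = 6816$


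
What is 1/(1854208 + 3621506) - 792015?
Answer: -4336847623709/5475714 ≈ -7.9202e+5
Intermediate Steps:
1/(1854208 + 3621506) - 792015 = 1/5475714 - 792015 = -4336847623709/5475714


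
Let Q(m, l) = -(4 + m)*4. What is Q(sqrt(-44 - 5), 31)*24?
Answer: -384 - 672*I ≈ -384.0 - 672.0*I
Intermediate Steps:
Q(m, l) = -16 - 4*m (Q(m, l) = -(16 + 4*m) = -16 - 4*m)
Q(sqrt(-44 - 5), 31)*24 = (-16 - 4*sqrt(-44 - 5))*24 = (-16 - 28*I)*24 = -384 - 672*I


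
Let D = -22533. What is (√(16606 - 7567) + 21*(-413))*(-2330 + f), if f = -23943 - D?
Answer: 32437020 - 3740*√9039 ≈ 3.2081e+7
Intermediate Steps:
f = -1410 (f = -23943 - 1*(-22533) = -23943 + 22533 = -1410)
(√(16606 - 7567) + 21*(-413))*(-2330 + f) = (√(16606 - 7567) + 21*(-413))*(-2330 - 1410) = (√9039 - 8673)*(-3740) = (-8673 + √9039)*(-3740) = 32437020 - 3740*√9039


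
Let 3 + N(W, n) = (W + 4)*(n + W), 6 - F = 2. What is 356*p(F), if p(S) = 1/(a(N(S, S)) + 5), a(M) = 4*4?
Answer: 356/21 ≈ 16.952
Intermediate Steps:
F = 4 (F = 6 - 1*2 = 6 - 2 = 4)
N(W, n) = -3 + (4 + W)*(W + n) (N(W, n) = -3 + (W + 4)*(n + W) = -3 + (4 + W)*(W + n))
a(M) = 16
p(S) = 1/21 (p(S) = 1/(16 + 5) = 1/21)
356*p(F) = 356*(1/21) = 356/21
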